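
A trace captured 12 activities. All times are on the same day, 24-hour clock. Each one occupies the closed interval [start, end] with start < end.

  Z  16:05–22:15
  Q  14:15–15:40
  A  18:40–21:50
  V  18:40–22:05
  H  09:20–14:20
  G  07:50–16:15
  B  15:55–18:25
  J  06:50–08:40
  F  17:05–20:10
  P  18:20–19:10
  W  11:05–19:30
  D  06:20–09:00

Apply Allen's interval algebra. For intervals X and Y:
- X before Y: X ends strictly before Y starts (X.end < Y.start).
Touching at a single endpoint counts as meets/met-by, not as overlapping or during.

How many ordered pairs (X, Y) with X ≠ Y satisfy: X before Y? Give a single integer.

36

Checking all 132 ordered pairs for relation 'before'; matching pairs in alphabetical order:
(B, A): B before A ✓
(B, V): B before V ✓
(D, A): D before A ✓
(D, B): D before B ✓
(D, F): D before F ✓
(D, H): D before H ✓
(D, P): D before P ✓
(D, Q): D before Q ✓
(D, V): D before V ✓
(D, W): D before W ✓
(D, Z): D before Z ✓
(G, A): G before A ✓
(G, F): G before F ✓
(G, P): G before P ✓
(G, V): G before V ✓
(H, A): H before A ✓
(H, B): H before B ✓
(H, F): H before F ✓
(H, P): H before P ✓
(H, V): H before V ✓
(H, Z): H before Z ✓
(J, A): J before A ✓
(J, B): J before B ✓
(J, F): J before F ✓
... plus 12 further pairs not listed.
Count: 36.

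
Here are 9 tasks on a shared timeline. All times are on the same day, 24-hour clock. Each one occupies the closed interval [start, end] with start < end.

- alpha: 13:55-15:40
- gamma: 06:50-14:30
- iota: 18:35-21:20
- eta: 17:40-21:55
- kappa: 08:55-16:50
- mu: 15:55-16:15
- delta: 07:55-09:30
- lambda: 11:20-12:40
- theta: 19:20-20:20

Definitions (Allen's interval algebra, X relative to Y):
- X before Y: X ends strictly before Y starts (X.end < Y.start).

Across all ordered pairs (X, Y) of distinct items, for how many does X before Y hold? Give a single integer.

Checking all 72 ordered pairs for relation 'before'; matching pairs in alphabetical order:
(alpha, eta): alpha before eta ✓
(alpha, iota): alpha before iota ✓
(alpha, mu): alpha before mu ✓
(alpha, theta): alpha before theta ✓
(delta, alpha): delta before alpha ✓
(delta, eta): delta before eta ✓
(delta, iota): delta before iota ✓
(delta, lambda): delta before lambda ✓
(delta, mu): delta before mu ✓
(delta, theta): delta before theta ✓
(gamma, eta): gamma before eta ✓
(gamma, iota): gamma before iota ✓
(gamma, mu): gamma before mu ✓
(gamma, theta): gamma before theta ✓
(kappa, eta): kappa before eta ✓
(kappa, iota): kappa before iota ✓
(kappa, theta): kappa before theta ✓
(lambda, alpha): lambda before alpha ✓
(lambda, eta): lambda before eta ✓
(lambda, iota): lambda before iota ✓
(lambda, mu): lambda before mu ✓
(lambda, theta): lambda before theta ✓
(mu, eta): mu before eta ✓
(mu, iota): mu before iota ✓
... plus 1 further pairs not listed.
Count: 25.

25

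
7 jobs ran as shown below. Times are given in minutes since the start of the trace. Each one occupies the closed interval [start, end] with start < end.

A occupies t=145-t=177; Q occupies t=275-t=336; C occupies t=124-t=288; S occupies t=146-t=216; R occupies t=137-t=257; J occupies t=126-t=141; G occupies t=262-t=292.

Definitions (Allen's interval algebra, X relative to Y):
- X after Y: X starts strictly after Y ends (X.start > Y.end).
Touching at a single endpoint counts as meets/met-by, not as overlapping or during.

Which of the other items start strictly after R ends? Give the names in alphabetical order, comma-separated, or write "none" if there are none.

G, Q

Target R = [t=137, t=257].
A [t=145, t=177] → during → no.
C [t=124, t=288] → contains → no.
G [t=262, t=292] → after → yes.
J [t=126, t=141] → overlaps → no.
Q [t=275, t=336] → after → yes.
S [t=146, t=216] → during → no.
Result: G, Q.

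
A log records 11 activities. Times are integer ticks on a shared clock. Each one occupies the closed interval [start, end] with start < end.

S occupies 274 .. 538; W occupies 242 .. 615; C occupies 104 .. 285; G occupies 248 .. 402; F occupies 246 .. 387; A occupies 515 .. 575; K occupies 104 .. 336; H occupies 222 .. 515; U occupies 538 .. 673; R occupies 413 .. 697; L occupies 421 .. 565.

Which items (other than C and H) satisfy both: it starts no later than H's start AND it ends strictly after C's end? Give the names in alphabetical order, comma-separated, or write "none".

K

Conditions: its start is no later than H's start (X.start <= 222) AND its end is strictly after C's end (X.end > 285).
A: start 515 <= 222? ✗; end 575 > 285? ✓ → no.
F: start 246 <= 222? ✗; end 387 > 285? ✓ → no.
G: start 248 <= 222? ✗; end 402 > 285? ✓ → no.
K: start 104 <= 222? ✓; end 336 > 285? ✓ → yes.
L: start 421 <= 222? ✗; end 565 > 285? ✓ → no.
R: start 413 <= 222? ✗; end 697 > 285? ✓ → no.
S: start 274 <= 222? ✗; end 538 > 285? ✓ → no.
U: start 538 <= 222? ✗; end 673 > 285? ✓ → no.
W: start 242 <= 222? ✗; end 615 > 285? ✓ → no.
Result: K.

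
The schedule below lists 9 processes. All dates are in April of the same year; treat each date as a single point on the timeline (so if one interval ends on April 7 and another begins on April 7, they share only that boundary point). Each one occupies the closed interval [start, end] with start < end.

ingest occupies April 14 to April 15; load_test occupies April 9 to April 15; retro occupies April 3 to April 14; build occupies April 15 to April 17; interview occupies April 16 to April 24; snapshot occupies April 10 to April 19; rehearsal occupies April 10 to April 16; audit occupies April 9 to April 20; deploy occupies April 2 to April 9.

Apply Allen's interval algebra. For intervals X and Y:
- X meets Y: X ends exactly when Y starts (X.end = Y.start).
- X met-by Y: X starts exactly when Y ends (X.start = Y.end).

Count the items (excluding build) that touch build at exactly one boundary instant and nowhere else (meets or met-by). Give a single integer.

2

Target build = [April 15, April 17].
audit [April 9, April 20] → contains → no.
deploy [April 2, April 9] → before → no.
ingest [April 14, April 15] → meets → counts.
interview [April 16, April 24] → overlapped-by → no.
load_test [April 9, April 15] → meets → counts.
rehearsal [April 10, April 16] → overlaps → no.
retro [April 3, April 14] → before → no.
snapshot [April 10, April 19] → contains → no.
Total: 2.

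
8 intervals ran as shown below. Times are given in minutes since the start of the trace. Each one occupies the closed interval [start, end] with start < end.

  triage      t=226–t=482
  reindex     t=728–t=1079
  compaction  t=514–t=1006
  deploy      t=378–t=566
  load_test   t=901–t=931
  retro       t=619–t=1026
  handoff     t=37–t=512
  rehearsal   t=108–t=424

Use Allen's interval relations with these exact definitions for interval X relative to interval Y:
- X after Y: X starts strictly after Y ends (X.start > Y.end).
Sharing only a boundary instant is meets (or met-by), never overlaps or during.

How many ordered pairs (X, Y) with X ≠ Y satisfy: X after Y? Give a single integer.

15

Checking all 56 ordered pairs for relation 'after'; matching pairs in alphabetical order:
(compaction, handoff): compaction after handoff ✓
(compaction, rehearsal): compaction after rehearsal ✓
(compaction, triage): compaction after triage ✓
(load_test, deploy): load_test after deploy ✓
(load_test, handoff): load_test after handoff ✓
(load_test, rehearsal): load_test after rehearsal ✓
(load_test, triage): load_test after triage ✓
(reindex, deploy): reindex after deploy ✓
(reindex, handoff): reindex after handoff ✓
(reindex, rehearsal): reindex after rehearsal ✓
(reindex, triage): reindex after triage ✓
(retro, deploy): retro after deploy ✓
(retro, handoff): retro after handoff ✓
(retro, rehearsal): retro after rehearsal ✓
(retro, triage): retro after triage ✓
Count: 15.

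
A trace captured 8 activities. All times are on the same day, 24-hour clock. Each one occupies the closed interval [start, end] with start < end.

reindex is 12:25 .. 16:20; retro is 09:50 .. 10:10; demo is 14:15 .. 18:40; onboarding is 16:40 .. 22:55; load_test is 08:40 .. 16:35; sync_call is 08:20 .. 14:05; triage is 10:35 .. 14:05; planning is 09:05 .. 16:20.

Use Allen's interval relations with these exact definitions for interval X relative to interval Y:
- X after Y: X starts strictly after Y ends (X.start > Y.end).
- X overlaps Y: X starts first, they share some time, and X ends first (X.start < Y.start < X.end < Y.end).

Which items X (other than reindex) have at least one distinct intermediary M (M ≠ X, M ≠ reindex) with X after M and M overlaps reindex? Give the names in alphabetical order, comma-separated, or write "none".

Target reindex = [12:25, 16:20].
Intermediaries M with M overlaps reindex: sync_call, triage.
Via sync_call — items with X after sync_call: demo, onboarding.
Via triage — items with X after triage: demo, onboarding.
Union: demo, onboarding.

demo, onboarding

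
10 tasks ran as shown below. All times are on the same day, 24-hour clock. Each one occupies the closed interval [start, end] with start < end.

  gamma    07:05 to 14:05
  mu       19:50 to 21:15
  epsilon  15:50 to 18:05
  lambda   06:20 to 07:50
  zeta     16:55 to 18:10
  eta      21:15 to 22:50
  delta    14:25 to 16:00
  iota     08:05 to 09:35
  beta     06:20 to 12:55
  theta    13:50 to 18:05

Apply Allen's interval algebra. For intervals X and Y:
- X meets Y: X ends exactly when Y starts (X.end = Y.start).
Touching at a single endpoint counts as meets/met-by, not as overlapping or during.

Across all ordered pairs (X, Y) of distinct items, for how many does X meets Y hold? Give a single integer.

Checking all 90 ordered pairs for relation 'meets'; matching pairs in alphabetical order:
(mu, eta): mu meets eta ✓
Count: 1.

1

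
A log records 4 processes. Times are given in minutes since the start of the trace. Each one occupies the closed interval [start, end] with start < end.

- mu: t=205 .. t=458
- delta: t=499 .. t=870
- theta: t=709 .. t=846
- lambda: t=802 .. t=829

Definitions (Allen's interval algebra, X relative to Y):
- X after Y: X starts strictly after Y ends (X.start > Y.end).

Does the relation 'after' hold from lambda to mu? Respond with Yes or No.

Yes

lambda = [t=802, t=829], mu = [t=205, t=458].
Actual relation of lambda to mu: after.
Asked whether 'after' holds → Yes.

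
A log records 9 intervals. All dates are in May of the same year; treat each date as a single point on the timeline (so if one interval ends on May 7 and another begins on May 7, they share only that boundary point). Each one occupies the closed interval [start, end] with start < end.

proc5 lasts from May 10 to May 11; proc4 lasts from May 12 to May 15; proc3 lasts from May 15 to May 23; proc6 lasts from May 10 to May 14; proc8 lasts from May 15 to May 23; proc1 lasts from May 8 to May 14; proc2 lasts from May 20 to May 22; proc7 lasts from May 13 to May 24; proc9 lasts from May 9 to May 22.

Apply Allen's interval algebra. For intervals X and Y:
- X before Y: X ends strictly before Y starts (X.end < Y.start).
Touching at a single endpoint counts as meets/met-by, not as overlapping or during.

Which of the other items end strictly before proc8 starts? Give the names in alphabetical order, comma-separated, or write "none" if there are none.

proc1, proc5, proc6

Target proc8 = [May 15, May 23].
proc1 [May 8, May 14] → before → yes.
proc2 [May 20, May 22] → during → no.
proc3 [May 15, May 23] → equals → no.
proc4 [May 12, May 15] → meets → no.
proc5 [May 10, May 11] → before → yes.
proc6 [May 10, May 14] → before → yes.
proc7 [May 13, May 24] → contains → no.
proc9 [May 9, May 22] → overlaps → no.
Result: proc1, proc5, proc6.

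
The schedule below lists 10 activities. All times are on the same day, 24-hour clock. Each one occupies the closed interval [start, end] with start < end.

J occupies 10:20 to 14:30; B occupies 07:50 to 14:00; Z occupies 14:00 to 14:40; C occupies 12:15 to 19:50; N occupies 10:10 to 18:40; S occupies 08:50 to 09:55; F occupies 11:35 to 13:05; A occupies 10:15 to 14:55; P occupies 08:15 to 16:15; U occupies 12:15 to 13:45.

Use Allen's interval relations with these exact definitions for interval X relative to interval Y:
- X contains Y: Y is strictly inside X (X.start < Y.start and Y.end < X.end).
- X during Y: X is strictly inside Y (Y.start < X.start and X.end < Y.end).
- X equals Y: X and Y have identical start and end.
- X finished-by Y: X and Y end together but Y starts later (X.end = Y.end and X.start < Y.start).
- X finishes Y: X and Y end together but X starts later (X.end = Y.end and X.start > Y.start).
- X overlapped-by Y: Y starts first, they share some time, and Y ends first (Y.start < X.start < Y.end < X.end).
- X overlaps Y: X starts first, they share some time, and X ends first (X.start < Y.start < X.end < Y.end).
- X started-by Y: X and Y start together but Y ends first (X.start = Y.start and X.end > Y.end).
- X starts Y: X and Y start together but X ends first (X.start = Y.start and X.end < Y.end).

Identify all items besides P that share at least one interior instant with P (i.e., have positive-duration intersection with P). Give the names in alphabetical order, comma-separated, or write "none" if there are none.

Target P = [08:15, 16:15].
A [10:15, 14:55] → during → yes.
B [07:50, 14:00] → overlaps → yes.
C [12:15, 19:50] → overlapped-by → yes.
F [11:35, 13:05] → during → yes.
J [10:20, 14:30] → during → yes.
N [10:10, 18:40] → overlapped-by → yes.
S [08:50, 09:55] → during → yes.
U [12:15, 13:45] → during → yes.
Z [14:00, 14:40] → during → yes.
Result: A, B, C, F, J, N, S, U, Z.

A, B, C, F, J, N, S, U, Z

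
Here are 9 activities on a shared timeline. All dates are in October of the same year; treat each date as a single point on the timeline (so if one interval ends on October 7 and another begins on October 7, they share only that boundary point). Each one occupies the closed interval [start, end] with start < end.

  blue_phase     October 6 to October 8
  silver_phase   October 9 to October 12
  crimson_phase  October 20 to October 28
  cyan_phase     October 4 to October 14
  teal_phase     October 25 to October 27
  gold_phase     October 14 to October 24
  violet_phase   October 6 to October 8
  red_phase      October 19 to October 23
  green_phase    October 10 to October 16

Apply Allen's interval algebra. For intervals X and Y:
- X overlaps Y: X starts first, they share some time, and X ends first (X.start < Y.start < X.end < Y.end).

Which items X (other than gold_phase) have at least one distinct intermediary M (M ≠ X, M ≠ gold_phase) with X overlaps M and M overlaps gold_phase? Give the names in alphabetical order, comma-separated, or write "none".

Target gold_phase = [October 14, October 24].
Intermediaries M with M overlaps gold_phase: green_phase.
Via green_phase — items with X overlaps green_phase: cyan_phase, silver_phase.
Union: cyan_phase, silver_phase.

cyan_phase, silver_phase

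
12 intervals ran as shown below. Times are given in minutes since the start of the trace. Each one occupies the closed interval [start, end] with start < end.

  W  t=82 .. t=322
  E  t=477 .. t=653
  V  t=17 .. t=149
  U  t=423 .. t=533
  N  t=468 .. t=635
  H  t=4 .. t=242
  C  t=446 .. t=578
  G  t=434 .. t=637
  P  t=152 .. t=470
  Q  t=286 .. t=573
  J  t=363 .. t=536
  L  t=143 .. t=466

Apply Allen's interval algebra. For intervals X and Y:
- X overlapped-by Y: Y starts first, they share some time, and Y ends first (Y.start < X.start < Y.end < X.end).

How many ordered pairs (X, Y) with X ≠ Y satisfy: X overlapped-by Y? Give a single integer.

Checking all 132 ordered pairs for relation 'overlapped-by'; matching pairs in alphabetical order:
(C, J): C overlapped-by J ✓
(C, L): C overlapped-by L ✓
(C, P): C overlapped-by P ✓
(C, Q): C overlapped-by Q ✓
(C, U): C overlapped-by U ✓
(E, C): E overlapped-by C ✓
(E, G): E overlapped-by G ✓
(E, J): E overlapped-by J ✓
(E, N): E overlapped-by N ✓
(E, Q): E overlapped-by Q ✓
(E, U): E overlapped-by U ✓
(G, J): G overlapped-by J ✓
(G, L): G overlapped-by L ✓
(G, P): G overlapped-by P ✓
(G, Q): G overlapped-by Q ✓
(G, U): G overlapped-by U ✓
(J, L): J overlapped-by L ✓
(J, P): J overlapped-by P ✓
(L, H): L overlapped-by H ✓
(L, V): L overlapped-by V ✓
(L, W): L overlapped-by W ✓
(N, C): N overlapped-by C ✓
(N, J): N overlapped-by J ✓
(N, P): N overlapped-by P ✓
... plus 12 further pairs not listed.
Count: 36.

36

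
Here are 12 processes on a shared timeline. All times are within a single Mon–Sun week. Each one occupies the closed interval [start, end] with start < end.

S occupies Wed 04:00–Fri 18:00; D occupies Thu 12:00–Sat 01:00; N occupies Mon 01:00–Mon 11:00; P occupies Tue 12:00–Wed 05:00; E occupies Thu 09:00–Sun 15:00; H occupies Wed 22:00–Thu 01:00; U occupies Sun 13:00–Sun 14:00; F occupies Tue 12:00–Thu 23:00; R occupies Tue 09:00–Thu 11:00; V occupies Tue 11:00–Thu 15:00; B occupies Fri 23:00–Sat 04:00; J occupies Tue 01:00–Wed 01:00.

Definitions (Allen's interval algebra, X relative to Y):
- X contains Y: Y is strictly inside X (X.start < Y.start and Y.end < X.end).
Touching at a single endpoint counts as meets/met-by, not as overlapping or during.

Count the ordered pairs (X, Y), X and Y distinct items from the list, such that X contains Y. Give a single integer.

Checking all 132 ordered pairs for relation 'contains'; matching pairs in alphabetical order:
(E, B): E contains B ✓
(E, D): E contains D ✓
(E, U): E contains U ✓
(F, H): F contains H ✓
(R, H): R contains H ✓
(R, P): R contains P ✓
(S, H): S contains H ✓
(V, H): V contains H ✓
(V, P): V contains P ✓
Count: 9.

9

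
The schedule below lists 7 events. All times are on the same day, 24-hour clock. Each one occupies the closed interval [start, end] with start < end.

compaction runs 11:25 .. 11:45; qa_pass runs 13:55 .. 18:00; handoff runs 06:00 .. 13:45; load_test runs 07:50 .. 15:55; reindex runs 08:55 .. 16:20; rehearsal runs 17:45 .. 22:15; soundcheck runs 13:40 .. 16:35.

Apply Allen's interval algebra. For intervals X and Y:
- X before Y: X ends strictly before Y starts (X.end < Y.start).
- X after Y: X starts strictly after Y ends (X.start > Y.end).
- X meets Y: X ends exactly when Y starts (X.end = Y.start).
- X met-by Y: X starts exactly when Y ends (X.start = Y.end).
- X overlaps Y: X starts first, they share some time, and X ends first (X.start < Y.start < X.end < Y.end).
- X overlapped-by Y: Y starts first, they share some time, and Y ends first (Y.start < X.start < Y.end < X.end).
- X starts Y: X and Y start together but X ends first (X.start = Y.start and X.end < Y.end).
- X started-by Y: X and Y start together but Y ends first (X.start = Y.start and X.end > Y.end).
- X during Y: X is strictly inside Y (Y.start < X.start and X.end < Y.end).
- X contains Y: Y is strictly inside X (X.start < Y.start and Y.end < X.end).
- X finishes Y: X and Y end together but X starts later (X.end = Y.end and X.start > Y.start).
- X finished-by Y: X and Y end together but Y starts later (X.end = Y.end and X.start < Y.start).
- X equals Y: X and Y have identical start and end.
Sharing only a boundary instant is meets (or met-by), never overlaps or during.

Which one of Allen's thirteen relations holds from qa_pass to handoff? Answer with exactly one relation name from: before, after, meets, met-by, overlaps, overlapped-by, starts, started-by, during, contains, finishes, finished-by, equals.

after

qa_pass = [13:55, 18:00]; handoff = [06:00, 13:45].
Compare endpoints: qa_pass.start > handoff.start, qa_pass.start > handoff.end, qa_pass.end > handoff.start, qa_pass.end > handoff.end.
That pattern is 'after'.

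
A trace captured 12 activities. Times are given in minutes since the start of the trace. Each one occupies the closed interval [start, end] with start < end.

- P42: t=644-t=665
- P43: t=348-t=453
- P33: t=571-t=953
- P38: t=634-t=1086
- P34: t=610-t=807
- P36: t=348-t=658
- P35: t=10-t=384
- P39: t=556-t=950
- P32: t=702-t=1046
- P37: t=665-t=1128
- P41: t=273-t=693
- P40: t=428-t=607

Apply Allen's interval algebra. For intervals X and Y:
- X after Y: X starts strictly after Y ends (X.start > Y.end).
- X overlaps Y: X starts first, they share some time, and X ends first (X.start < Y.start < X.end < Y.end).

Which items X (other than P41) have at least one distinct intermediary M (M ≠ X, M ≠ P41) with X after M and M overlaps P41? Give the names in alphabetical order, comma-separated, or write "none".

P32, P33, P34, P37, P38, P39, P40, P42

Target P41 = [t=273, t=693].
Intermediaries M with M overlaps P41: P35.
Via P35 — items with X after P35: P32, P33, P34, P37, P38, P39, P40, P42.
Union: P32, P33, P34, P37, P38, P39, P40, P42.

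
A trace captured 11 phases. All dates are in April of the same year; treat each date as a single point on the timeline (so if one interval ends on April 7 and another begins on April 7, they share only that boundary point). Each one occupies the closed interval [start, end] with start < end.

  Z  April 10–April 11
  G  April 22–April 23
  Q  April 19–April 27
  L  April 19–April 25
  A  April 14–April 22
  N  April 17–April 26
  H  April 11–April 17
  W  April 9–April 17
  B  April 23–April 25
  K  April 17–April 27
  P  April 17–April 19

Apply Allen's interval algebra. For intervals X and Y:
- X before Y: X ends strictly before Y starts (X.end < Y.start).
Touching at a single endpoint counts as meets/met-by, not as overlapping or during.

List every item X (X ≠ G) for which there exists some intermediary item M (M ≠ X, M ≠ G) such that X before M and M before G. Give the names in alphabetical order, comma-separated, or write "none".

Z

Target G = [April 22, April 23].
Intermediaries M with M before G: H, P, W, Z.
Via H — items with X before H: none.
Via P — items with X before P: Z.
Via W — items with X before W: none.
Via Z — items with X before Z: none.
Union: Z.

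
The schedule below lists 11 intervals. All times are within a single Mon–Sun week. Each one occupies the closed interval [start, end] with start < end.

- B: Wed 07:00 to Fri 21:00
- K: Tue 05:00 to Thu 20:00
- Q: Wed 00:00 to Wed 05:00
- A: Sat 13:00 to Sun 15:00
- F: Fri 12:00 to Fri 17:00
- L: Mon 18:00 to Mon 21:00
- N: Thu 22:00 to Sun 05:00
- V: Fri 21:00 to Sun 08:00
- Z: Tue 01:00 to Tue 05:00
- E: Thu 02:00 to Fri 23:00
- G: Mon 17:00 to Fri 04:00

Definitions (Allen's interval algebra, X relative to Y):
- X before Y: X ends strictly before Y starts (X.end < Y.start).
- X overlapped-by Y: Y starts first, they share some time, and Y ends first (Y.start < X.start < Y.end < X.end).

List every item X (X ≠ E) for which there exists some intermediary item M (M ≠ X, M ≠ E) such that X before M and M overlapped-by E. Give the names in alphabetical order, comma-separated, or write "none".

F, G, K, L, Q, Z

Target E = [Thu 02:00, Fri 23:00].
Intermediaries M with M overlapped-by E: N, V.
Via N — items with X before N: K, L, Q, Z.
Via V — items with X before V: F, G, K, L, Q, Z.
Union: F, G, K, L, Q, Z.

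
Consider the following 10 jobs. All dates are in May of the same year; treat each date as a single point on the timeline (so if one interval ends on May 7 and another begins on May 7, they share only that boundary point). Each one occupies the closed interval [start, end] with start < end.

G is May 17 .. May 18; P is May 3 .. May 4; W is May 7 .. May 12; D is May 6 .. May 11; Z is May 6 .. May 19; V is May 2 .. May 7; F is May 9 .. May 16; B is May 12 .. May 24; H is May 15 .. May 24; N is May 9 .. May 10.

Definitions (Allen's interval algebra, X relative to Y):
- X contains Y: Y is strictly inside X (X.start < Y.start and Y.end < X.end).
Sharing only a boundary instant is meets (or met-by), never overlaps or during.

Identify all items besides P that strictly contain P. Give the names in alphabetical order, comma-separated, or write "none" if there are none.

Target P = [May 3, May 4].
B [May 12, May 24] → after → no.
D [May 6, May 11] → after → no.
F [May 9, May 16] → after → no.
G [May 17, May 18] → after → no.
H [May 15, May 24] → after → no.
N [May 9, May 10] → after → no.
V [May 2, May 7] → contains → yes.
W [May 7, May 12] → after → no.
Z [May 6, May 19] → after → no.
Result: V.

V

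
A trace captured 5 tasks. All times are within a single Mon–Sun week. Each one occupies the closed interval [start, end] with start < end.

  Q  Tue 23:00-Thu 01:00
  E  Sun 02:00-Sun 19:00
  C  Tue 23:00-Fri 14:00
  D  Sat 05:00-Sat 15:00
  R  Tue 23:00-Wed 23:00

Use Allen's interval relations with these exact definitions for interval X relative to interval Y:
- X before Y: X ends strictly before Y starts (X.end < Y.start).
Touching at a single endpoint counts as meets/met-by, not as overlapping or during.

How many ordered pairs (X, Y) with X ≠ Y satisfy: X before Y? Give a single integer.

Checking all 20 ordered pairs for relation 'before'; matching pairs in alphabetical order:
(C, D): C before D ✓
(C, E): C before E ✓
(D, E): D before E ✓
(Q, D): Q before D ✓
(Q, E): Q before E ✓
(R, D): R before D ✓
(R, E): R before E ✓
Count: 7.

7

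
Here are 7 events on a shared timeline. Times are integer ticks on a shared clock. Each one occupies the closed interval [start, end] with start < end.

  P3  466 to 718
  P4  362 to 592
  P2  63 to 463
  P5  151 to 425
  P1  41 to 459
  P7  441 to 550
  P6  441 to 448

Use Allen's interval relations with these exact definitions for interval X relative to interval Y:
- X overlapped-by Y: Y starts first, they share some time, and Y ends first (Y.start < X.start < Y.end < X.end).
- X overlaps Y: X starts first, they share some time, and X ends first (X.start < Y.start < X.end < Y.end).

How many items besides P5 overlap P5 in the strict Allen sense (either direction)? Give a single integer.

1

Target P5 = [151, 425].
P1 [41, 459] → contains → no.
P2 [63, 463] → contains → no.
P3 [466, 718] → after → no.
P4 [362, 592] → overlapped-by → counts.
P6 [441, 448] → after → no.
P7 [441, 550] → after → no.
Total: 1.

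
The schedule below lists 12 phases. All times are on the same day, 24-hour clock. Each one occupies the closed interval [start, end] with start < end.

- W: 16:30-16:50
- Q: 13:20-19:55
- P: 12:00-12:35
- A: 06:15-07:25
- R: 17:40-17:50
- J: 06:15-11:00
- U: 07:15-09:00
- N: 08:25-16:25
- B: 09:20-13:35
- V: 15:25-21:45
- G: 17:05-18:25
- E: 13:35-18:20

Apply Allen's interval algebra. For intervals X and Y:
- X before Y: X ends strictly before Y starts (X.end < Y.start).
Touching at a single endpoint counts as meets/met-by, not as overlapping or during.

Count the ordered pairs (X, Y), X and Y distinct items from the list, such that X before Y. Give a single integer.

Checking all 132 ordered pairs for relation 'before'; matching pairs in alphabetical order:
(A, B): A before B ✓
(A, E): A before E ✓
(A, G): A before G ✓
(A, N): A before N ✓
(A, P): A before P ✓
(A, Q): A before Q ✓
(A, R): A before R ✓
(A, V): A before V ✓
(A, W): A before W ✓
(B, G): B before G ✓
(B, R): B before R ✓
(B, V): B before V ✓
(B, W): B before W ✓
(J, E): J before E ✓
(J, G): J before G ✓
(J, P): J before P ✓
(J, Q): J before Q ✓
(J, R): J before R ✓
(J, V): J before V ✓
(J, W): J before W ✓
(N, G): N before G ✓
(N, R): N before R ✓
(N, W): N before W ✓
(P, E): P before E ✓
... plus 15 further pairs not listed.
Count: 39.

39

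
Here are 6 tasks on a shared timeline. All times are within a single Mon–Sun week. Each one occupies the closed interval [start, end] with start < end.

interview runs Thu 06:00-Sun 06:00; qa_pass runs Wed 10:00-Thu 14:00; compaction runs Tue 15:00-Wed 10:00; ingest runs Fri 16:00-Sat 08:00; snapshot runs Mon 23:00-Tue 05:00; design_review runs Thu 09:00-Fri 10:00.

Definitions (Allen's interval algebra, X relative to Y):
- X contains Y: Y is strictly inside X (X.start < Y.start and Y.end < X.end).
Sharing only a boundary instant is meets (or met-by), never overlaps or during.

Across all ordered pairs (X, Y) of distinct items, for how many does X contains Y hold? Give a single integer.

Checking all 30 ordered pairs for relation 'contains'; matching pairs in alphabetical order:
(interview, design_review): interview contains design_review ✓
(interview, ingest): interview contains ingest ✓
Count: 2.

2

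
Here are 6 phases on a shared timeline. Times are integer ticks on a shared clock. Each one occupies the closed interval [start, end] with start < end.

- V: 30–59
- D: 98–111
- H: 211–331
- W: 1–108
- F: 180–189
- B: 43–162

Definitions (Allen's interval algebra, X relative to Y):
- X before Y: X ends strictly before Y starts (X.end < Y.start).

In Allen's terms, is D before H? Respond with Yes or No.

D = [98, 111], H = [211, 331].
Actual relation of D to H: before.
Asked whether 'before' holds → Yes.

Yes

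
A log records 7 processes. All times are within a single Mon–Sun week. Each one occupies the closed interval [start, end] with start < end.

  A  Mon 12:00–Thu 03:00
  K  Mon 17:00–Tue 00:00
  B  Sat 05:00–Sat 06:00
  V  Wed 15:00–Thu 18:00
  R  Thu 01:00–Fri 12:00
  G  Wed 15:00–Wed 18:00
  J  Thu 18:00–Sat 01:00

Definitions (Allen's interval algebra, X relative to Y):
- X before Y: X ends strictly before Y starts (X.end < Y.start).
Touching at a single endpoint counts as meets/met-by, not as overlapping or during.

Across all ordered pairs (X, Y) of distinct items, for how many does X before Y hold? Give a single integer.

13

Checking all 42 ordered pairs for relation 'before'; matching pairs in alphabetical order:
(A, B): A before B ✓
(A, J): A before J ✓
(G, B): G before B ✓
(G, J): G before J ✓
(G, R): G before R ✓
(J, B): J before B ✓
(K, B): K before B ✓
(K, G): K before G ✓
(K, J): K before J ✓
(K, R): K before R ✓
(K, V): K before V ✓
(R, B): R before B ✓
(V, B): V before B ✓
Count: 13.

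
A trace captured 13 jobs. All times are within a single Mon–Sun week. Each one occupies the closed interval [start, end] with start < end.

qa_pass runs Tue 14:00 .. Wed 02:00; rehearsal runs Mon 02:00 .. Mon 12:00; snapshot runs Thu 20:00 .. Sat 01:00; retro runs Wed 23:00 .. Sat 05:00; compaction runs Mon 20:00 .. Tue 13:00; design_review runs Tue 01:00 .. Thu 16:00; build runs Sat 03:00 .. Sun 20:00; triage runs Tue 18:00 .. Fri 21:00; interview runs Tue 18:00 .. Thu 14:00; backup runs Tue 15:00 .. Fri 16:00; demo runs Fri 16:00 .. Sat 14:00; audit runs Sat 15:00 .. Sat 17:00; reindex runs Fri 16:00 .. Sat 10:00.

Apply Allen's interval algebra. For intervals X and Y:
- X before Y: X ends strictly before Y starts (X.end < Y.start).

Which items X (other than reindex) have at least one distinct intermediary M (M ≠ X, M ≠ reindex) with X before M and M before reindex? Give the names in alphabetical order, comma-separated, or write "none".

Target reindex = [Fri 16:00, Sat 10:00].
Intermediaries M with M before reindex: compaction, design_review, interview, qa_pass, rehearsal.
Via compaction — items with X before compaction: rehearsal.
Via design_review — items with X before design_review: rehearsal.
Via interview — items with X before interview: compaction, rehearsal.
Via qa_pass — items with X before qa_pass: compaction, rehearsal.
Via rehearsal — items with X before rehearsal: none.
Union: compaction, rehearsal.

compaction, rehearsal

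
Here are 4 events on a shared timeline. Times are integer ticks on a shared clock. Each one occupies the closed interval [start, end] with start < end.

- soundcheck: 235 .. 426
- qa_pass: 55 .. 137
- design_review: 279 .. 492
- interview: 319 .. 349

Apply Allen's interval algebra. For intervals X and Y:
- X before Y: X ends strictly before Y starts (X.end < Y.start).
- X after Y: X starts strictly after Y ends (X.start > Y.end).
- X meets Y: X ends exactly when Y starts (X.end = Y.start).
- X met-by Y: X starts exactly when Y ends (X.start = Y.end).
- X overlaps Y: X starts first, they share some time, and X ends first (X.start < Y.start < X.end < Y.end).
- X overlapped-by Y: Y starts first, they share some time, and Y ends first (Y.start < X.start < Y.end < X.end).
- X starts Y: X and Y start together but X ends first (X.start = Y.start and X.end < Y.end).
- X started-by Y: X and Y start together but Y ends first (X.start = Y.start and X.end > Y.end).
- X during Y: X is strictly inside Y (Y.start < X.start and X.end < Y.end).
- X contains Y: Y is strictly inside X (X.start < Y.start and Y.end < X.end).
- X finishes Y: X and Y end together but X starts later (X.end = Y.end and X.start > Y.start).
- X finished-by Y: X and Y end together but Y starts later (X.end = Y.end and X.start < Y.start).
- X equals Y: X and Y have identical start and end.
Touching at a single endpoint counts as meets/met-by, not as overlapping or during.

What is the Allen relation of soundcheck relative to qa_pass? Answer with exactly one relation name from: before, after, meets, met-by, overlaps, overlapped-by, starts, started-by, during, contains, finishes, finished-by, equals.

after

soundcheck = [235, 426]; qa_pass = [55, 137].
Compare endpoints: soundcheck.start > qa_pass.start, soundcheck.start > qa_pass.end, soundcheck.end > qa_pass.start, soundcheck.end > qa_pass.end.
That pattern is 'after'.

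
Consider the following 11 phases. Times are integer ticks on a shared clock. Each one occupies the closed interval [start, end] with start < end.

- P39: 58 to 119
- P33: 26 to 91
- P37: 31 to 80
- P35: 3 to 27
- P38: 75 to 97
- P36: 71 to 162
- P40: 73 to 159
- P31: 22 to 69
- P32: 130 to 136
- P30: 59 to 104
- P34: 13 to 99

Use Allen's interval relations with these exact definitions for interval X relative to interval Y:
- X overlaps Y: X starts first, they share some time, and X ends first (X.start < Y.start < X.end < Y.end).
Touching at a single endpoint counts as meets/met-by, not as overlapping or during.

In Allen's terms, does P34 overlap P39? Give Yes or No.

Yes

P34 = [13, 99], P39 = [58, 119].
Actual relation of P34 to P39: overlaps.
Asked whether 'overlaps' holds → Yes.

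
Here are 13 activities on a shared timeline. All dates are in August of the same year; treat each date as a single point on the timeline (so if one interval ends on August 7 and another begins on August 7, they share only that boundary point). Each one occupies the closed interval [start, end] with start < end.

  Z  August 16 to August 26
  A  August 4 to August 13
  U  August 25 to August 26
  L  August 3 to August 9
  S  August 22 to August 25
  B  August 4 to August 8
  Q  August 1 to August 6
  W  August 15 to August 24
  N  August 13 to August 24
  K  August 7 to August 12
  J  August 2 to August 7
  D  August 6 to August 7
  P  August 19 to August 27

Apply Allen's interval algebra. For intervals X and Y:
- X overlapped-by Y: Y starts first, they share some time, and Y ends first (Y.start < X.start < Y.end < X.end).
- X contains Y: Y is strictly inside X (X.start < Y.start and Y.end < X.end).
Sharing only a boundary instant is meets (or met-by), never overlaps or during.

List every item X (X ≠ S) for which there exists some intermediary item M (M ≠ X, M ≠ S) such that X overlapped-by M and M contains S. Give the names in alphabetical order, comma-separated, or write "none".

P

Target S = [August 22, August 25].
Intermediaries M with M contains S: P, Z.
Via P — items with X overlapped-by P: none.
Via Z — items with X overlapped-by Z: P.
Union: P.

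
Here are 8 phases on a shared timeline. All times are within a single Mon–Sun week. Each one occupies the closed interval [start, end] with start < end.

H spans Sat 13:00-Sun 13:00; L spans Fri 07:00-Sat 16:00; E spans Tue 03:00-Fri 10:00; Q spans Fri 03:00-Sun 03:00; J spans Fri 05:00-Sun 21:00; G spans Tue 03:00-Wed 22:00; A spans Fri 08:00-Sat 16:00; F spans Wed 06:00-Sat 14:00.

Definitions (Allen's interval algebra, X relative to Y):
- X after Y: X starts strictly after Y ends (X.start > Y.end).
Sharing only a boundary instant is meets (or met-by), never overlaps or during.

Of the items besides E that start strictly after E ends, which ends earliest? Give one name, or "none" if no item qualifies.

H

Target E = [Tue 03:00, Fri 10:00].
A [Fri 08:00, Sat 16:00] → overlapped-by → excluded.
F [Wed 06:00, Sat 14:00] → overlapped-by → excluded.
G [Tue 03:00, Wed 22:00] → starts → excluded.
H [Sat 13:00, Sun 13:00] → after → candidate.
J [Fri 05:00, Sun 21:00] → overlapped-by → excluded.
L [Fri 07:00, Sat 16:00] → overlapped-by → excluded.
Q [Fri 03:00, Sun 03:00] → overlapped-by → excluded.
Among candidates, earliest end is Sun 13:00 → H.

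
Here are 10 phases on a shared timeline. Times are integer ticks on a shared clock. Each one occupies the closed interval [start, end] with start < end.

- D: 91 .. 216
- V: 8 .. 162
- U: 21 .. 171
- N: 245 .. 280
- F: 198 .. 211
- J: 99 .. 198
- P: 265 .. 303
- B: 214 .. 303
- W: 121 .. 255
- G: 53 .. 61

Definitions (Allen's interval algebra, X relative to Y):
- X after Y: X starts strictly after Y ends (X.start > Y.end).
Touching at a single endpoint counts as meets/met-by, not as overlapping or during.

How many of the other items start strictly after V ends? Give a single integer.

4

Target V = [8, 162].
B [214, 303] → after → counts.
D [91, 216] → overlapped-by → no.
F [198, 211] → after → counts.
G [53, 61] → during → no.
J [99, 198] → overlapped-by → no.
N [245, 280] → after → counts.
P [265, 303] → after → counts.
U [21, 171] → overlapped-by → no.
W [121, 255] → overlapped-by → no.
Total: 4.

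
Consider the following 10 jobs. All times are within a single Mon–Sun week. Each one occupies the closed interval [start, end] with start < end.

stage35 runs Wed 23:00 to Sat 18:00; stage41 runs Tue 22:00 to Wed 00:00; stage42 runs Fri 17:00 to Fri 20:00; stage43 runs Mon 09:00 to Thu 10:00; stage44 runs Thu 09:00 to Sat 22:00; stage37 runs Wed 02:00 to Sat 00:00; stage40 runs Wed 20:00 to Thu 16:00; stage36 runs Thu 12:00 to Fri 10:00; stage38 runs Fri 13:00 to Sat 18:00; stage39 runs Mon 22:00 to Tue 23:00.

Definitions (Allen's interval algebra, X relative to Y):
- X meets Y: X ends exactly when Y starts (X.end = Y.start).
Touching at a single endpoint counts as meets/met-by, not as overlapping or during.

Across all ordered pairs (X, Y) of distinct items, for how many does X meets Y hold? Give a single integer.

Checking all 90 ordered pairs for relation 'meets'; matching pairs in alphabetical order:
No pair satisfies it.
Count: 0.

0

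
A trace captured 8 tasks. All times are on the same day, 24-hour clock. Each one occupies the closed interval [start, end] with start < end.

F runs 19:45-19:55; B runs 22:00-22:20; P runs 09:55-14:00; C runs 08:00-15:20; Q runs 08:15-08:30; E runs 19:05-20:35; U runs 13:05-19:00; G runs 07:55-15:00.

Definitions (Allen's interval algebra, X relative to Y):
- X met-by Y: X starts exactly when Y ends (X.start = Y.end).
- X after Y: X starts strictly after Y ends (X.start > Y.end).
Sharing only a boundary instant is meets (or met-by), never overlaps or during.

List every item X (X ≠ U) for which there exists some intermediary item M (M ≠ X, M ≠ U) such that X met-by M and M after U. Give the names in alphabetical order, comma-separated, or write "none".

Target U = [13:05, 19:00].
Intermediaries M with M after U: B, E, F.
Via B — items with X met-by B: none.
Via E — items with X met-by E: none.
Via F — items with X met-by F: none.
Union: none.

none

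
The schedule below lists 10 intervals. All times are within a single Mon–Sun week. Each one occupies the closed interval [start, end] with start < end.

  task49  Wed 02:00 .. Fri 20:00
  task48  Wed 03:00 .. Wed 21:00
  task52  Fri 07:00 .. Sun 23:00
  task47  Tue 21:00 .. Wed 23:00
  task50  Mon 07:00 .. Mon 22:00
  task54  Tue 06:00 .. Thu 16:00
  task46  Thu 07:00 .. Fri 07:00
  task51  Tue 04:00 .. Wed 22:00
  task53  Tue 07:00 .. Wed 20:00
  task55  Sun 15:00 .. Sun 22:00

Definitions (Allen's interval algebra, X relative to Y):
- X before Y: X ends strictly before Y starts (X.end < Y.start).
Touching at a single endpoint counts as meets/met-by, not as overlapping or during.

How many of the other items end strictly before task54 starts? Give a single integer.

1

Target task54 = [Tue 06:00, Thu 16:00].
task46 [Thu 07:00, Fri 07:00] → overlapped-by → no.
task47 [Tue 21:00, Wed 23:00] → during → no.
task48 [Wed 03:00, Wed 21:00] → during → no.
task49 [Wed 02:00, Fri 20:00] → overlapped-by → no.
task50 [Mon 07:00, Mon 22:00] → before → counts.
task51 [Tue 04:00, Wed 22:00] → overlaps → no.
task52 [Fri 07:00, Sun 23:00] → after → no.
task53 [Tue 07:00, Wed 20:00] → during → no.
task55 [Sun 15:00, Sun 22:00] → after → no.
Total: 1.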